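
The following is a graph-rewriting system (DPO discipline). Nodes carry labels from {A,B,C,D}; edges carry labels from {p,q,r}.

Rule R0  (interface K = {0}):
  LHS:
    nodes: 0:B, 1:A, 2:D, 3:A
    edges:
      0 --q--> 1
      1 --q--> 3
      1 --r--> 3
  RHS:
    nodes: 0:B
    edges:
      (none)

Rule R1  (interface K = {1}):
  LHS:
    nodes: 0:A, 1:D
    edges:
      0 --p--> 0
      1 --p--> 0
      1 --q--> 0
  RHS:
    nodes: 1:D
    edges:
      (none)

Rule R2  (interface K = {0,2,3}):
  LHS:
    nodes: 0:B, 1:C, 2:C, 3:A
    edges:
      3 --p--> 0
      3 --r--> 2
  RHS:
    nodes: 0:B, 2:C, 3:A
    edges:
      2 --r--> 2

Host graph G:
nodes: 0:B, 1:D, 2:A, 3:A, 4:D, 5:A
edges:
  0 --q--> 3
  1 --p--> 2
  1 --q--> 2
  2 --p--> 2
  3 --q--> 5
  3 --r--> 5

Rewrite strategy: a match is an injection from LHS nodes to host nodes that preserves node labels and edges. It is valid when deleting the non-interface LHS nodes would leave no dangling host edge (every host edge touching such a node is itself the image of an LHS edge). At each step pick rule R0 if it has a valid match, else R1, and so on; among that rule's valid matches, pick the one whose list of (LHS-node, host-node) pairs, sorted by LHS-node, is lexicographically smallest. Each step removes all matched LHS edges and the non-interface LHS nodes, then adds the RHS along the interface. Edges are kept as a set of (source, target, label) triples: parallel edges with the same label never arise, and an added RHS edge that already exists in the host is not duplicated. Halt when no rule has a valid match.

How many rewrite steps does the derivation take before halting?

Answer: 2

Derivation:
initial: |V|=6 |E|=6  E = 0-q->3 1-p->2 1-q->2 2-p->2 3-q->5 3-r->5
step 1: apply R0 at {0↦0, 1↦3, 2↦4, 3↦5}  → |V|=3 |E|=3  E = 1-p->2 1-q->2 2-p->2
step 2: apply R1 at {0↦2, 1↦1}  → |V|=2 |E|=0  E = ∅
normal form: no rule applies after step 2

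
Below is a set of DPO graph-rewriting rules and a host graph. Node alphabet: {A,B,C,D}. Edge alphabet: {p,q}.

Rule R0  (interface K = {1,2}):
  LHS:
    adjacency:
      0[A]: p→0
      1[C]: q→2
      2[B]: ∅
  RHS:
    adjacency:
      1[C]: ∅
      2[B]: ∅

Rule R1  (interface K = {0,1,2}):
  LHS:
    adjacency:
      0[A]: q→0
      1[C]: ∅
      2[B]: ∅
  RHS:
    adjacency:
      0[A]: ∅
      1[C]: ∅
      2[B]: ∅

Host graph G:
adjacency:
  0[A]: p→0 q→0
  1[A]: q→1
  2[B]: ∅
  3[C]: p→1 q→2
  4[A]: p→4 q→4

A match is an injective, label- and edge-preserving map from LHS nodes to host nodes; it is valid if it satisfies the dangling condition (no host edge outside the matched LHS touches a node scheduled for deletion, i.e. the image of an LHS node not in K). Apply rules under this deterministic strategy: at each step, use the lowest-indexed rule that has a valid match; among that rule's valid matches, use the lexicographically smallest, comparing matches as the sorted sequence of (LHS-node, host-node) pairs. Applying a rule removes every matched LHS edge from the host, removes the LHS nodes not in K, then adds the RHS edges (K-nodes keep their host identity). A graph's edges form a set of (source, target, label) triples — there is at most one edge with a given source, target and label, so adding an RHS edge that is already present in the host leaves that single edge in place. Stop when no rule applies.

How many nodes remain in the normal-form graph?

start.  V:5 E:7  edges: 0-p->0 0-q->0 1-q->1 3-p->1 3-q->2 4-p->4 4-q->4
1. fire R1 via {0↦0, 1↦3, 2↦2}  →  V:5 E:6  edges: 0-p->0 1-q->1 3-p->1 3-q->2 4-p->4 4-q->4
2. fire R0 via {0↦0, 1↦3, 2↦2}  →  V:4 E:4  edges: 1-q->1 3-p->1 4-p->4 4-q->4
3. fire R1 via {0↦1, 1↦3, 2↦2}  →  V:4 E:3  edges: 3-p->1 4-p->4 4-q->4
4. fire R1 via {0↦4, 1↦3, 2↦2}  →  V:4 E:2  edges: 3-p->1 4-p->4
halt: no rule applies after step 4
NF nodes: {1:A, 2:B, 3:C, 4:A}

Answer: 4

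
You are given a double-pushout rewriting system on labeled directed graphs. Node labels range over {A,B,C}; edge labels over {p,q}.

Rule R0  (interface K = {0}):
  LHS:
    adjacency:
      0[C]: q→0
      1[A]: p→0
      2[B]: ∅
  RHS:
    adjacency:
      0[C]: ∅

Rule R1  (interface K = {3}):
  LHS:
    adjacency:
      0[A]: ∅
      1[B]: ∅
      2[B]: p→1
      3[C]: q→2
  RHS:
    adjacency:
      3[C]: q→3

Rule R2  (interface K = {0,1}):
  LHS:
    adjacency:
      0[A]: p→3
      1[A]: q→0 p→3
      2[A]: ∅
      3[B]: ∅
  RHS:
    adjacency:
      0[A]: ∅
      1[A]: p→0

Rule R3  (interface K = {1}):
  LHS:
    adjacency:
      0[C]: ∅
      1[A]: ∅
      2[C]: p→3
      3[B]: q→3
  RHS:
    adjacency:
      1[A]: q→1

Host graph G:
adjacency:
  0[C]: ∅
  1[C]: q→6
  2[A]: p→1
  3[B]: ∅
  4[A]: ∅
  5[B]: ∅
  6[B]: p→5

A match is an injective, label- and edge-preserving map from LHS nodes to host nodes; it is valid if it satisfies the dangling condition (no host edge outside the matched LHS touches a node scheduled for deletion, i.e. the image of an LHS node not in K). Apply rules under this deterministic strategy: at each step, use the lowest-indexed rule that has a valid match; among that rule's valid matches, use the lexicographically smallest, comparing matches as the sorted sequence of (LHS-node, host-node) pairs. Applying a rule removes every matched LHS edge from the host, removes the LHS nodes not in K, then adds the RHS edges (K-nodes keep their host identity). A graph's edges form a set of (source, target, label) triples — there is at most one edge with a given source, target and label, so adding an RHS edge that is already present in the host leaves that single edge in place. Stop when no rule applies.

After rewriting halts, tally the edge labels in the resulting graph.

Answer: (no edges)

Derivation:
[0] host  ⇒  7 nodes, 3 edges  {1-q->6 2-p->1 6-p->5}
[1] R1 @ {0↦4, 1↦5, 2↦6, 3↦1}  ⇒  4 nodes, 2 edges  {1-q->1 2-p->1}
[2] R0 @ {0↦1, 1↦2, 2↦3}  ⇒  2 nodes, 0 edges  {∅}
halt: no rule applies after step 2
NF edges: []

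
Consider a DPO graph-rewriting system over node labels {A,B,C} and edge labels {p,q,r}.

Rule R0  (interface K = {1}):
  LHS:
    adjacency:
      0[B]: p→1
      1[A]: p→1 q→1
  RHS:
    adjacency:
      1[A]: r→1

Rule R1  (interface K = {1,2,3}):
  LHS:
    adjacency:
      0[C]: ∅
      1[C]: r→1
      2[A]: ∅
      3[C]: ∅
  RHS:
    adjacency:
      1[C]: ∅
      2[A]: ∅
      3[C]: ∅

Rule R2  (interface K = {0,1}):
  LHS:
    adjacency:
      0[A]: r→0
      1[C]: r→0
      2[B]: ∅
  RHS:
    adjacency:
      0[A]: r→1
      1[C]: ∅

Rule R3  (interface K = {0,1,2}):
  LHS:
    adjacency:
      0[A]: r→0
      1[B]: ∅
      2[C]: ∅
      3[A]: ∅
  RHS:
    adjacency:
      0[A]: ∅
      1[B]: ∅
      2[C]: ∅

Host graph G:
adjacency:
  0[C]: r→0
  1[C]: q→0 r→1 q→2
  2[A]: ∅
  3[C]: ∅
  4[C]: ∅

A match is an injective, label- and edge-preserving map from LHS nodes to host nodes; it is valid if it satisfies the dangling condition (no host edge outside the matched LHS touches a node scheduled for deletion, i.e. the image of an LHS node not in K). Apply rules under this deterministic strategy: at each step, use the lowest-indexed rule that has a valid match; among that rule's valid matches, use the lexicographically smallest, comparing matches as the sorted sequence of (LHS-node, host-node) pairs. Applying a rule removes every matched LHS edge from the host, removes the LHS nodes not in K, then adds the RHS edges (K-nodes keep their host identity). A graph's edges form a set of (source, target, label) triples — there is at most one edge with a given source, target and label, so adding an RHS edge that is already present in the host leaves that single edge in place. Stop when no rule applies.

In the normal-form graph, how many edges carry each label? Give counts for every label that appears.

Answer: q:2

Steps:
start.  V:5 E:4  edges: 0-r->0 1-q->0 1-r->1 1-q->2
1. fire R1 via {0↦3, 1↦0, 2↦2, 3↦1}  →  V:4 E:3  edges: 1-q->0 1-r->1 1-q->2
2. fire R1 via {0↦4, 1↦1, 2↦2, 3↦0}  →  V:3 E:2  edges: 1-q->0 1-q->2
normal form: no rule applies after step 2
NF edges: [(1, 0, 'q'), (1, 2, 'q')]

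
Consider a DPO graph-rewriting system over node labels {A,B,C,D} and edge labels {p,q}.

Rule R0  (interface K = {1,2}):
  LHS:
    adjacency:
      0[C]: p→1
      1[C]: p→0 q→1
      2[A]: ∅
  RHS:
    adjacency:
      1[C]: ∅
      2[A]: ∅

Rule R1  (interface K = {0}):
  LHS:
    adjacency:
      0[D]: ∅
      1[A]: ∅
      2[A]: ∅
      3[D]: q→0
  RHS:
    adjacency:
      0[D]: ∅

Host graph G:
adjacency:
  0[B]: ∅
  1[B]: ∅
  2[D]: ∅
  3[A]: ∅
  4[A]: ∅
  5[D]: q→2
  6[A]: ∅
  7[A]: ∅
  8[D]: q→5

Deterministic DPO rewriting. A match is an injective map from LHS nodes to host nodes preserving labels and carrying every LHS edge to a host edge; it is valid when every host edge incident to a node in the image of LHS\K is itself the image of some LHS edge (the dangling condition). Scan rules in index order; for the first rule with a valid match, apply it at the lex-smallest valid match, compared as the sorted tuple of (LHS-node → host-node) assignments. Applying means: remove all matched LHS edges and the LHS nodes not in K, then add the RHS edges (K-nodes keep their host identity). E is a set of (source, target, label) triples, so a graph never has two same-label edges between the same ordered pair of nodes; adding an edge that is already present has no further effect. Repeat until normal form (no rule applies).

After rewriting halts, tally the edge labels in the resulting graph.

Answer: (no edges)

Rewrite trace:
start.  V:9 E:2  edges: 5-q->2 8-q->5
1. fire R1 via {0↦5, 1↦3, 2↦4, 3↦8}  →  V:6 E:1  edges: 5-q->2
2. fire R1 via {0↦2, 1↦6, 2↦7, 3↦5}  →  V:3 E:0  edges: ∅
halt: no rule applies after step 2
NF edges: []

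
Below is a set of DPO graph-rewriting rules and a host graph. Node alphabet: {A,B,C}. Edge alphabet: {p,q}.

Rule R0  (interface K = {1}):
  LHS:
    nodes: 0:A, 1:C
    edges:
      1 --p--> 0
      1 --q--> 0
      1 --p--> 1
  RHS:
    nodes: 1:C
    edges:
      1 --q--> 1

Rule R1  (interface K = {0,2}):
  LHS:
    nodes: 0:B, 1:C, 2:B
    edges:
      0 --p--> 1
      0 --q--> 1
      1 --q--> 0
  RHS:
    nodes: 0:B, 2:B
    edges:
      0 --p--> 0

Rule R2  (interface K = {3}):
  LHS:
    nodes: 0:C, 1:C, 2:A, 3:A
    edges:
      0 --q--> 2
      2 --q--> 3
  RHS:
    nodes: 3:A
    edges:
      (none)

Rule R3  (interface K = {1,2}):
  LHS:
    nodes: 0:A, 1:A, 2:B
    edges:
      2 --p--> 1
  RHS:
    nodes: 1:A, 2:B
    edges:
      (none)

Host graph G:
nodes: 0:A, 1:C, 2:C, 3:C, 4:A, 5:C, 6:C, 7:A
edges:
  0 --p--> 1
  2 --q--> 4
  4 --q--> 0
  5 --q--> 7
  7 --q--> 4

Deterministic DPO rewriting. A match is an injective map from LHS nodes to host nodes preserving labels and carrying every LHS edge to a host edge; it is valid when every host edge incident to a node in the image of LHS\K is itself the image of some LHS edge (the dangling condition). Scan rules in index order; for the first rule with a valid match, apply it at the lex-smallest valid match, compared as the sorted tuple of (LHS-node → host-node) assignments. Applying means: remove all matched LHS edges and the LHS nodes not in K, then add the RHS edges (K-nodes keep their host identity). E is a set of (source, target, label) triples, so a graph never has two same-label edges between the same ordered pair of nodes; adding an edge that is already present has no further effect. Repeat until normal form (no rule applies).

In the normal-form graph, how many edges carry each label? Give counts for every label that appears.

start.  V:8 E:5  edges: 0-p->1 2-q->4 4-q->0 5-q->7 7-q->4
1. fire R2 via {0↦5, 1↦3, 2↦7, 3↦4}  →  V:5 E:3  edges: 0-p->1 2-q->4 4-q->0
2. fire R2 via {0↦2, 1↦6, 2↦4, 3↦0}  →  V:2 E:1  edges: 0-p->1
final graph: no rule applies after step 2
NF edges: [(0, 1, 'p')]

Answer: p:1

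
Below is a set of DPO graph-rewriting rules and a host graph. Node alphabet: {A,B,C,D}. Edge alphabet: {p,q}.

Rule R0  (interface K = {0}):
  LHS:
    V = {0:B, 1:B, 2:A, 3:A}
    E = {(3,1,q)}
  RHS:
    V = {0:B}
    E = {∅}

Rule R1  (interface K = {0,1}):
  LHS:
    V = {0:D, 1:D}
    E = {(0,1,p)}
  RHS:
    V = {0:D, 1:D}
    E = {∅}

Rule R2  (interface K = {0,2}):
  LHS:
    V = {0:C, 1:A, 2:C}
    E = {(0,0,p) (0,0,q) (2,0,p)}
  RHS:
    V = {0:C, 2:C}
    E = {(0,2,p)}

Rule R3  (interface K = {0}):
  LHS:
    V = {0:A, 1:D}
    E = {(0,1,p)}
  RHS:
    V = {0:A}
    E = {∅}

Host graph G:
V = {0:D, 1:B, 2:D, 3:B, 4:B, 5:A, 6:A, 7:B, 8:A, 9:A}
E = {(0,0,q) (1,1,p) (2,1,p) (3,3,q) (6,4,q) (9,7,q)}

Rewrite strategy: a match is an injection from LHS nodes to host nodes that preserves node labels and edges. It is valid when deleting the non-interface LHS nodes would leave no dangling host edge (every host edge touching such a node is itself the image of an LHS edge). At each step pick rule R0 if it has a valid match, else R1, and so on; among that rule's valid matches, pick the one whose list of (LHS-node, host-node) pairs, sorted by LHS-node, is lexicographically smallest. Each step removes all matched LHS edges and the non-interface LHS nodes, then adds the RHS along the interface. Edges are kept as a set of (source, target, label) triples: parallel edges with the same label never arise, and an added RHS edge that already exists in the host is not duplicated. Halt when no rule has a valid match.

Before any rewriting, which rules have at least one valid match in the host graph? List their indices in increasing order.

R0: 12 valid matches — {0↦1, 1↦4, 2↦5, 3↦6}, {0↦1, 1↦4, 2↦8, 3↦6}, {0↦1, 1↦7, 2↦5, 3↦9} (+9 more)
R1: no valid match — LHS pattern not found
R2: no valid match — LHS pattern not found
R3: no valid match — LHS pattern not found

Answer: [R0]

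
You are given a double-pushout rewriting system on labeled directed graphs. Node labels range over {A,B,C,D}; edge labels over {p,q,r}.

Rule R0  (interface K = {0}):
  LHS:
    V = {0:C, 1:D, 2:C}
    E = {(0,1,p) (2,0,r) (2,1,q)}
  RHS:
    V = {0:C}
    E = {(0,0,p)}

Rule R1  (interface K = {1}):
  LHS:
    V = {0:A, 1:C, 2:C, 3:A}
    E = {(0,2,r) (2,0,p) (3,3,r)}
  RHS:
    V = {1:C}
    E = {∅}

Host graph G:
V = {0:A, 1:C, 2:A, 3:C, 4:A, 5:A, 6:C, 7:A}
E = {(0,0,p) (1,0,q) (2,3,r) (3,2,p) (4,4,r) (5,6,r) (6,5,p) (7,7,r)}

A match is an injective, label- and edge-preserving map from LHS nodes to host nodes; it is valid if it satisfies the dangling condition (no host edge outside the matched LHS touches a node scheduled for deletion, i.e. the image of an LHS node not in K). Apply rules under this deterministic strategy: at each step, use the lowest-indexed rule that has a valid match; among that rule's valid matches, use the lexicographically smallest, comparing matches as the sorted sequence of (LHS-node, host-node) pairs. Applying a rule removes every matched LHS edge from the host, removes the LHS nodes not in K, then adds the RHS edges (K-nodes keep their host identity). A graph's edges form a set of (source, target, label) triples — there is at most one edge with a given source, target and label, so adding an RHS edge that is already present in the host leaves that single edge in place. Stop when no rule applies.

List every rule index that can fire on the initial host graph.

Answer: [R1]

Derivation:
R0: no valid match — LHS pattern not found
R1: 8 valid matches — {0↦2, 1↦1, 2↦3, 3↦4}, {0↦2, 1↦1, 2↦3, 3↦7}, {0↦2, 1↦6, 2↦3, 3↦4} (+5 more)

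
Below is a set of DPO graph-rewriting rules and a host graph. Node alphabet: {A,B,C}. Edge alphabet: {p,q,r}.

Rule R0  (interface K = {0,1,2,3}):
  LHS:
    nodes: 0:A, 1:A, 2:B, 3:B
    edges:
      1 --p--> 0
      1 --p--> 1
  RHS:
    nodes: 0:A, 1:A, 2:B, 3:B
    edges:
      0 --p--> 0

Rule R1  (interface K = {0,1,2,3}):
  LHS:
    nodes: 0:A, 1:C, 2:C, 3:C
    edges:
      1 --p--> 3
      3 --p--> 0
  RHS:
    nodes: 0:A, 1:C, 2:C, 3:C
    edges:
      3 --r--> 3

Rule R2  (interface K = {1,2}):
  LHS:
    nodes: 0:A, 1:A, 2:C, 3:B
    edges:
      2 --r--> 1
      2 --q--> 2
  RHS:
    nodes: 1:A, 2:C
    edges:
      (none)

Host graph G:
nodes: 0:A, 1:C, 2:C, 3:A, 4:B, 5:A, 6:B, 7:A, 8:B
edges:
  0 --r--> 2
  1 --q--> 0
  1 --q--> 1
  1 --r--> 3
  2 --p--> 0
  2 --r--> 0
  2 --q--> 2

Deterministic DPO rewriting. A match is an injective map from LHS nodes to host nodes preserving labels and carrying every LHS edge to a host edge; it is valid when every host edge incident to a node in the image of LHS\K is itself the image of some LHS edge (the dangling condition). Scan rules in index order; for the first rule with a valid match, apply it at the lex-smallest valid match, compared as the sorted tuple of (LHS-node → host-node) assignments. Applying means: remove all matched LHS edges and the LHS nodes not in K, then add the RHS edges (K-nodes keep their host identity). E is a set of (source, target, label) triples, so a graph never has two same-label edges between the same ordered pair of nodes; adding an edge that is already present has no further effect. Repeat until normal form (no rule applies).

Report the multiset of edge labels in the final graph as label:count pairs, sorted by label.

start.  V:9 E:7  edges: 0-r->2 1-q->0 1-q->1 1-r->3 2-p->0 2-r->0 2-q->2
1. fire R2 via {0↦5, 1↦0, 2↦2, 3↦4}  →  V:7 E:5  edges: 0-r->2 1-q->0 1-q->1 1-r->3 2-p->0
2. fire R2 via {0↦7, 1↦3, 2↦1, 3↦6}  →  V:5 E:3  edges: 0-r->2 1-q->0 2-p->0
normal form: no rule applies after step 2
NF edges: [(0, 2, 'r'), (1, 0, 'q'), (2, 0, 'p')]

Answer: p:1 q:1 r:1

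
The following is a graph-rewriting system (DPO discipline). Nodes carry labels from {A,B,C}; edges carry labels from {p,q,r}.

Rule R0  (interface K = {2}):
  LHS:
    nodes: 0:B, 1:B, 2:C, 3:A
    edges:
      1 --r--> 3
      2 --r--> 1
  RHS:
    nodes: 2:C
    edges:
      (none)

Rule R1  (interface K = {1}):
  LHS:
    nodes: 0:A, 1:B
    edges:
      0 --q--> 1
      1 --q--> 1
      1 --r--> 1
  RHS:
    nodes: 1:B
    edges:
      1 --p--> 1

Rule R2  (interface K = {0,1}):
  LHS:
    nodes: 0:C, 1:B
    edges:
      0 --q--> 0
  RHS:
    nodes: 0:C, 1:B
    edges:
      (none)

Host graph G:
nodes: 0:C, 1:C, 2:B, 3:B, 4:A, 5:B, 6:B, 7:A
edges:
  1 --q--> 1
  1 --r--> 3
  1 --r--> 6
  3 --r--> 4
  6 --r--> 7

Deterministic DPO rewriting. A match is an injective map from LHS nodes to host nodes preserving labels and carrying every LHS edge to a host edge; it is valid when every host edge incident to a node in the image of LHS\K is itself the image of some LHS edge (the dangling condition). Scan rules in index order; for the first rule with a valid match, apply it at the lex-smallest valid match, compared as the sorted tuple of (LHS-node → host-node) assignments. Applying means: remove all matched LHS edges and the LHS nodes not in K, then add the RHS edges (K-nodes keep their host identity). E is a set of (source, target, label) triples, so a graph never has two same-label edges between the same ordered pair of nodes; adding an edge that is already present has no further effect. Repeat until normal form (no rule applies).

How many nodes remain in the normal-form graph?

start.  V:8 E:5  edges: 1-q->1 1-r->3 1-r->6 3-r->4 6-r->7
1. fire R0 via {0↦2, 1↦3, 2↦1, 3↦4}  →  V:5 E:3  edges: 1-q->1 1-r->6 6-r->7
2. fire R0 via {0↦5, 1↦6, 2↦1, 3↦7}  →  V:2 E:1  edges: 1-q->1
halt: no rule applies after step 2
NF nodes: {0:C, 1:C}

Answer: 2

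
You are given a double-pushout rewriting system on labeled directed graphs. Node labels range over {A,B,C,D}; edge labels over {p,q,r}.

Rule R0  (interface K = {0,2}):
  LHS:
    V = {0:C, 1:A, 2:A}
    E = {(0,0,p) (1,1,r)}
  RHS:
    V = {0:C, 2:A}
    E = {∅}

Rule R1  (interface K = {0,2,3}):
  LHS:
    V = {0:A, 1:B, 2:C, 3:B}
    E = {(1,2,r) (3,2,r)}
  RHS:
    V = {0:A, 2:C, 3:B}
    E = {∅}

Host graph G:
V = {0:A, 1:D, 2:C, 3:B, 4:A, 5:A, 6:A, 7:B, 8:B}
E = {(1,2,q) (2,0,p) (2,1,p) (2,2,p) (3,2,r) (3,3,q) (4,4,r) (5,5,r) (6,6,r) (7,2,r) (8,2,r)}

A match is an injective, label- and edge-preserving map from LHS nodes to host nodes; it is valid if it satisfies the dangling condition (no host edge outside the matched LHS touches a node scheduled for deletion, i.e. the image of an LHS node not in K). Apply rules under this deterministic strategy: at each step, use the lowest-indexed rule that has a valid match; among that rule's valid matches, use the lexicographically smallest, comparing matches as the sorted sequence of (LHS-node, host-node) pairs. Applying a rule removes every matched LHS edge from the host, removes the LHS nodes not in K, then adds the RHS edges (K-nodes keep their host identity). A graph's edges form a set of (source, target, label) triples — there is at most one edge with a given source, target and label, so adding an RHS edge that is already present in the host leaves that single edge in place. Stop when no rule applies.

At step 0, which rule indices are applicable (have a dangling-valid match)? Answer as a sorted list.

Answer: [R0,R1]

Derivation:
R0: 9 valid matches — {0↦2, 1↦4, 2↦0}, {0↦2, 1↦4, 2↦5}, {0↦2, 1↦4, 2↦6} (+6 more)
R1: 16 valid matches — {0↦0, 1↦7, 2↦2, 3↦3}, {0↦0, 1↦7, 2↦2, 3↦8}, {0↦0, 1↦8, 2↦2, 3↦3} (+13 more)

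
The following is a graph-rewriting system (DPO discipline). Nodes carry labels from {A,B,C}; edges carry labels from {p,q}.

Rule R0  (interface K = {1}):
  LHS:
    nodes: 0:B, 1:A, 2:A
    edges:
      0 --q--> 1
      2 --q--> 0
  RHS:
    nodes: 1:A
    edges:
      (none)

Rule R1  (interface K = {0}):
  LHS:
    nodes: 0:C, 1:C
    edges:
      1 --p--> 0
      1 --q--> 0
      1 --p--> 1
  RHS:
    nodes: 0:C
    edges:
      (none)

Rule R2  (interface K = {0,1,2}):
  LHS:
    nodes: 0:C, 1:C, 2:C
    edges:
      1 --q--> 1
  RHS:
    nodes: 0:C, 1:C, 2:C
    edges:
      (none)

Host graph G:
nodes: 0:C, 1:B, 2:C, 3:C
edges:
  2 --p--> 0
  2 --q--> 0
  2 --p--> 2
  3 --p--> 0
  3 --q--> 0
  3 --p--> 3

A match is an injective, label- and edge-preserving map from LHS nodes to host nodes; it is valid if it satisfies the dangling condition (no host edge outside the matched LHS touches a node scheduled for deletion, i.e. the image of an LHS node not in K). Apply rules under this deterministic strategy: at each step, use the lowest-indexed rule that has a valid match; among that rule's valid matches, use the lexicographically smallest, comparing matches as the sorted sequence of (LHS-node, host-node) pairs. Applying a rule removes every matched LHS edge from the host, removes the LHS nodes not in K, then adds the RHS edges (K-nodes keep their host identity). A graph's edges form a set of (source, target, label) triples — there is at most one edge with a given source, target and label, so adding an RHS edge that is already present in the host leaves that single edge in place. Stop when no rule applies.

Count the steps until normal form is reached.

initial: |V|=4 |E|=6  E = 2-p->0 2-q->0 2-p->2 3-p->0 3-q->0 3-p->3
step 1: apply R1 at {0↦0, 1↦2}  → |V|=3 |E|=3  E = 3-p->0 3-q->0 3-p->3
step 2: apply R1 at {0↦0, 1↦3}  → |V|=2 |E|=0  E = ∅
halt: no rule applies after step 2

Answer: 2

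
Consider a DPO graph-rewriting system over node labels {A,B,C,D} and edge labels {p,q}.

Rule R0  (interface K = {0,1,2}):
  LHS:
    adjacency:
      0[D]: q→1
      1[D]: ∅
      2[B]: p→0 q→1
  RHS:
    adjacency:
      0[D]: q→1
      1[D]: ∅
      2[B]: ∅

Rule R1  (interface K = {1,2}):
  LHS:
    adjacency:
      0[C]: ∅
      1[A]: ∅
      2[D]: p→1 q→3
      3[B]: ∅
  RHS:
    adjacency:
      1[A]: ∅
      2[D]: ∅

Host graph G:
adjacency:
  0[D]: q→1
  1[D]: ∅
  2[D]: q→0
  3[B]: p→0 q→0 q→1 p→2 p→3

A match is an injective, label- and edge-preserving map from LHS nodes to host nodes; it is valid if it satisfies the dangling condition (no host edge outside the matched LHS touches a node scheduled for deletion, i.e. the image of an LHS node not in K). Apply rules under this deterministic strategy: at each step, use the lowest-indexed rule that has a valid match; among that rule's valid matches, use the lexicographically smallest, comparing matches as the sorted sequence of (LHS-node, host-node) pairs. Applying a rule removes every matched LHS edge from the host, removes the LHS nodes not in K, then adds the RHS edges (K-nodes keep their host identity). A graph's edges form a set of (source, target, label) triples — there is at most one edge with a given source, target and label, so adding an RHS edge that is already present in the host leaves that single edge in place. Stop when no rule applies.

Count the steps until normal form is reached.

initial: |V|=4 |E|=7  E = 0-q->1 2-q->0 3-p->0 3-q->0 3-q->1 3-p->2 3-p->3
step 1: apply R0 at {0↦0, 1↦1, 2↦3}  → |V|=4 |E|=5  E = 0-q->1 2-q->0 3-q->0 3-p->2 3-p->3
step 2: apply R0 at {0↦2, 1↦0, 2↦3}  → |V|=4 |E|=3  E = 0-q->1 2-q->0 3-p->3
halt: no rule applies after step 2

Answer: 2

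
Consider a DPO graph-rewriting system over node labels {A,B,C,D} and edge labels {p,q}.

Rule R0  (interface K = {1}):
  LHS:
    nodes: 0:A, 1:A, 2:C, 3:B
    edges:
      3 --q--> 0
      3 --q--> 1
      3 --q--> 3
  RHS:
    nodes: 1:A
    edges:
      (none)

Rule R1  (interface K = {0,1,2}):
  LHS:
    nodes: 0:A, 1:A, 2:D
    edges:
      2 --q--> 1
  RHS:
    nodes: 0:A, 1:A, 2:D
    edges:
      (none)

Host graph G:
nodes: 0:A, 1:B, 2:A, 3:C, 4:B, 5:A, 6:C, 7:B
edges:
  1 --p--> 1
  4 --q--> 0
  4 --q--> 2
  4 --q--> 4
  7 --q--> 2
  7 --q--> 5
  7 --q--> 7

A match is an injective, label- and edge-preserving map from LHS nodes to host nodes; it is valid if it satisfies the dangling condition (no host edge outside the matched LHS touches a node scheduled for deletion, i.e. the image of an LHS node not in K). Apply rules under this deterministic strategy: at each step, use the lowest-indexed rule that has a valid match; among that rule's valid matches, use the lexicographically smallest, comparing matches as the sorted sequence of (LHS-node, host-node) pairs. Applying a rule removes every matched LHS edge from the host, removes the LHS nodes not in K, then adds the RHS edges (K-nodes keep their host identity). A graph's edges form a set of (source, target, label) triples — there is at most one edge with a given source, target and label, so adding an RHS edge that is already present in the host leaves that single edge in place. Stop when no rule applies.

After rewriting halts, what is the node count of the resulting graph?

Answer: 2

Steps:
[0] host  ⇒  8 nodes, 7 edges  {1-p->1 4-q->0 4-q->2 4-q->4 7-q->2 7-q->5 7-q->7}
[1] R0 @ {0↦0, 1↦2, 2↦3, 3↦4}  ⇒  5 nodes, 4 edges  {1-p->1 7-q->2 7-q->5 7-q->7}
[2] R0 @ {0↦2, 1↦5, 2↦6, 3↦7}  ⇒  2 nodes, 1 edges  {1-p->1}
halt: no rule applies after step 2
NF nodes: {1:B, 5:A}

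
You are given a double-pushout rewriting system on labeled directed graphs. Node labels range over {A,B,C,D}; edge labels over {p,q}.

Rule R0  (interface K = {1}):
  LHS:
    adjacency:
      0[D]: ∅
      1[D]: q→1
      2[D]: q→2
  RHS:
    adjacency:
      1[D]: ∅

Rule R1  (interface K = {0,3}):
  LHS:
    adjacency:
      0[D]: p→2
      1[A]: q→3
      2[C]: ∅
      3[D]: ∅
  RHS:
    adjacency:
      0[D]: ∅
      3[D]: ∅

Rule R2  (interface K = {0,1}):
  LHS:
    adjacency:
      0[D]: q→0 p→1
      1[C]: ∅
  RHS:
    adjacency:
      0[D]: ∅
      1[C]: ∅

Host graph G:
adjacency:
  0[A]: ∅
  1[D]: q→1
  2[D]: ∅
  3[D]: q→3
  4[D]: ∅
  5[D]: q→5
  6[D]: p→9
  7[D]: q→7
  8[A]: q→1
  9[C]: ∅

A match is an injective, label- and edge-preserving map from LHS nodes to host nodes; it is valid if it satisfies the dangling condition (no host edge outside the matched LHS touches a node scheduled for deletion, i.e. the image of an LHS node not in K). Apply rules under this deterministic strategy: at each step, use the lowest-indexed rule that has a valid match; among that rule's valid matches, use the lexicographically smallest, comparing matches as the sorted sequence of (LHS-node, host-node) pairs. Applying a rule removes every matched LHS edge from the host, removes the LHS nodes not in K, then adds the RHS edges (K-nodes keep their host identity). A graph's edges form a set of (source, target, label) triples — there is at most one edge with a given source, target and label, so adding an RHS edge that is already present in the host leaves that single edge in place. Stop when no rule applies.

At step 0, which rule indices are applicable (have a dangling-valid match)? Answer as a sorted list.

R0: 18 valid matches — {0↦2, 1↦1, 2↦3}, {0↦2, 1↦1, 2↦5}, {0↦2, 1↦1, 2↦7} (+15 more)
R1: 1 valid match — {0↦6, 1↦8, 2↦9, 3↦1}
R2: no valid match — LHS pattern not found

Answer: [R0,R1]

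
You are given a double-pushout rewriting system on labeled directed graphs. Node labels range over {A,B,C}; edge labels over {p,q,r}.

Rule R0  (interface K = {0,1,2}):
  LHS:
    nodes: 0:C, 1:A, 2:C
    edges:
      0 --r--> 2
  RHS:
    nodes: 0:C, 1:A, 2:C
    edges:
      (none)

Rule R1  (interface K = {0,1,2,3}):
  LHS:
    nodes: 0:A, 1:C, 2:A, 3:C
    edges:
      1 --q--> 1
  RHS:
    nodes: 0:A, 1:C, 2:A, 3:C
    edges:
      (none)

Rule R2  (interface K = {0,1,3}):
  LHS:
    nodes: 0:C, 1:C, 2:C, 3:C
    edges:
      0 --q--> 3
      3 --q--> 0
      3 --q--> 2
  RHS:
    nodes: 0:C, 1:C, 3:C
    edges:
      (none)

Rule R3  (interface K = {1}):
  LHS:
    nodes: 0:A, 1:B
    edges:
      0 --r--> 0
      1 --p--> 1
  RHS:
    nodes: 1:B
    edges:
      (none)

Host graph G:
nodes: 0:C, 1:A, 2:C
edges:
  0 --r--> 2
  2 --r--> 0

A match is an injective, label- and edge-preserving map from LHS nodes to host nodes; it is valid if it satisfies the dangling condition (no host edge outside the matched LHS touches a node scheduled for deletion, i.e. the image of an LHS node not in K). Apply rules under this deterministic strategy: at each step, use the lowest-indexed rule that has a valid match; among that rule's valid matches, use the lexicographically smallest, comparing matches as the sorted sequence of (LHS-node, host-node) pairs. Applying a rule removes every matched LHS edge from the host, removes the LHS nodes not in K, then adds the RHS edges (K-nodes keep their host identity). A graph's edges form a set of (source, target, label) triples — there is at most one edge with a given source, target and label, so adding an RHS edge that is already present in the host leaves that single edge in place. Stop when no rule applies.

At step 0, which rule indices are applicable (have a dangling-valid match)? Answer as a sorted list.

Answer: [R0]

Derivation:
R0: 2 valid matches — {0↦0, 1↦1, 2↦2}, {0↦2, 1↦1, 2↦0}
R1: no valid match — LHS pattern not found
R2: no valid match — LHS pattern not found
R3: no valid match — LHS pattern not found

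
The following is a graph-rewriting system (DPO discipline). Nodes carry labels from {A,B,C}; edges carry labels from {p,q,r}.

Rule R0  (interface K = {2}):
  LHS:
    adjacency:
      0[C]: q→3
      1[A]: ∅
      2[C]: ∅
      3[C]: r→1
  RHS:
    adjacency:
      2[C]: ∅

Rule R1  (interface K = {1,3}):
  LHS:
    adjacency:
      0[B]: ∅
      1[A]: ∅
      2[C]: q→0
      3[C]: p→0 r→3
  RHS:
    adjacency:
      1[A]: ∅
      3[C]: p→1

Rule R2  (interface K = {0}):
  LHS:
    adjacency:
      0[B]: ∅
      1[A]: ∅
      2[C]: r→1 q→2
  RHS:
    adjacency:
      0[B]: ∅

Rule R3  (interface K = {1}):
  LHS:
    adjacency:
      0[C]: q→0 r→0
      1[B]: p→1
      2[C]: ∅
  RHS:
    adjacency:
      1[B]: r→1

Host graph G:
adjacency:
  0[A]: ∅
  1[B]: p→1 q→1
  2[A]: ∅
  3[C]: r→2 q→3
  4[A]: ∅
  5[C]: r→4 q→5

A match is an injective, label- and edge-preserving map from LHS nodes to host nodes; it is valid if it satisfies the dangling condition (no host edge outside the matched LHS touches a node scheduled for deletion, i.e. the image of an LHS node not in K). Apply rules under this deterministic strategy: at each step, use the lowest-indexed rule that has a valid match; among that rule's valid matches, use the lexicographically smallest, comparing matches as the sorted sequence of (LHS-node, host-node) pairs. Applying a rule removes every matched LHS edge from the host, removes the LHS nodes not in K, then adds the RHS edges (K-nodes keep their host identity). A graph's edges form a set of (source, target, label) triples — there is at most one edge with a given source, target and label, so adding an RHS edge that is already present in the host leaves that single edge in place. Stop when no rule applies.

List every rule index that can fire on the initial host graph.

Answer: [R2]

Derivation:
R0: no valid match — LHS pattern not found
R1: no valid match — LHS pattern not found
R2: 2 valid matches — {0↦1, 1↦2, 2↦3}, {0↦1, 1↦4, 2↦5}
R3: no valid match — LHS pattern not found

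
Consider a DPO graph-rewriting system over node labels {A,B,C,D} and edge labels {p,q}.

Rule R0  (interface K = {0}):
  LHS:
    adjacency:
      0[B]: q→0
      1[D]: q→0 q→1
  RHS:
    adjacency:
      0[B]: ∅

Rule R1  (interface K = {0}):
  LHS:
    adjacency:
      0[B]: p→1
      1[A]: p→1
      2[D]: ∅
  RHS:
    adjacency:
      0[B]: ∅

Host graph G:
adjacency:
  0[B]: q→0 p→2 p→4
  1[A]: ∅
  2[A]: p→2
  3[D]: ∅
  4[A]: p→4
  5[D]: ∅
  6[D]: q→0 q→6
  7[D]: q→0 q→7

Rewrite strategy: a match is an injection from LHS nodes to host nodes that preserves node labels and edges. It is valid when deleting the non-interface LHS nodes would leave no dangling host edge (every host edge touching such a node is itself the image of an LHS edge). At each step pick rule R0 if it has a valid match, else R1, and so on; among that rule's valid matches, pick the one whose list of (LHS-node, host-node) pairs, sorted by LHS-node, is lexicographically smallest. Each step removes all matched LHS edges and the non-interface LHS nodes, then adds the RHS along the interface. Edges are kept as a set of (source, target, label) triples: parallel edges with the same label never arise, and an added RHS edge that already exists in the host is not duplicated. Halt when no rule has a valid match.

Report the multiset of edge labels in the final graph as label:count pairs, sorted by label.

start.  V:8 E:9  edges: 0-q->0 0-p->2 0-p->4 2-p->2 4-p->4 6-q->0 6-q->6 7-q->0 7-q->7
1. fire R0 via {0↦0, 1↦6}  →  V:7 E:6  edges: 0-p->2 0-p->4 2-p->2 4-p->4 7-q->0 7-q->7
2. fire R1 via {0↦0, 1↦2, 2↦3}  →  V:5 E:4  edges: 0-p->4 4-p->4 7-q->0 7-q->7
3. fire R1 via {0↦0, 1↦4, 2↦5}  →  V:3 E:2  edges: 7-q->0 7-q->7
final graph: no rule applies after step 3
NF edges: [(7, 0, 'q'), (7, 7, 'q')]

Answer: q:2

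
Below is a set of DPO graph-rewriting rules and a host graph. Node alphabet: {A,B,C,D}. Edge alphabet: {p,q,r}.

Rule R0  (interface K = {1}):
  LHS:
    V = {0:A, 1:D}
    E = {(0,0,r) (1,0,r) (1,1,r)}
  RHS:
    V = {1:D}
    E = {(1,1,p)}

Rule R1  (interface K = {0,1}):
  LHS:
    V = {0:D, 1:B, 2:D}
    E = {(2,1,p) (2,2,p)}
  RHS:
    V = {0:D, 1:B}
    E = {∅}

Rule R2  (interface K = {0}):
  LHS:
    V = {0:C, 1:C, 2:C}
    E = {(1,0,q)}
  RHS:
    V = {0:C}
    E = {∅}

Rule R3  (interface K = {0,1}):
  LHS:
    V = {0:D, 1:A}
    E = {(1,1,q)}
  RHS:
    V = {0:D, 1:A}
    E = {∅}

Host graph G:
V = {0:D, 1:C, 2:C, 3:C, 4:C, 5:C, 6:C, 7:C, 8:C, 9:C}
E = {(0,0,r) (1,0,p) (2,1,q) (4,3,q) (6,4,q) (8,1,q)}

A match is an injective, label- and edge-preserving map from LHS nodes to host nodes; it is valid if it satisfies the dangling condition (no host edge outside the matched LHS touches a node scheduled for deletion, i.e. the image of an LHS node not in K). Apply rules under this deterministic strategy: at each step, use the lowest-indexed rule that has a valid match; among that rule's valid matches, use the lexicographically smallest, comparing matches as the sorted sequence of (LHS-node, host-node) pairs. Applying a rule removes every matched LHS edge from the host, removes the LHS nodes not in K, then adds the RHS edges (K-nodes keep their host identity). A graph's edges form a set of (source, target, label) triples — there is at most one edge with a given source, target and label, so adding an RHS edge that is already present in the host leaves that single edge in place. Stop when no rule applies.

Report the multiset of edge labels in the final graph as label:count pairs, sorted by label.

Answer: p:1 q:1 r:1

Derivation:
initial: |V|=10 |E|=6  E = 0-r->0 1-p->0 2-q->1 4-q->3 6-q->4 8-q->1
step 1: apply R2 at {0↦1, 1↦2, 2↦5}  → |V|=8 |E|=5  E = 0-r->0 1-p->0 4-q->3 6-q->4 8-q->1
step 2: apply R2 at {0↦1, 1↦8, 2↦7}  → |V|=6 |E|=4  E = 0-r->0 1-p->0 4-q->3 6-q->4
step 3: apply R2 at {0↦4, 1↦6, 2↦9}  → |V|=4 |E|=3  E = 0-r->0 1-p->0 4-q->3
normal form: no rule applies after step 3
NF edges: [(0, 0, 'r'), (1, 0, 'p'), (4, 3, 'q')]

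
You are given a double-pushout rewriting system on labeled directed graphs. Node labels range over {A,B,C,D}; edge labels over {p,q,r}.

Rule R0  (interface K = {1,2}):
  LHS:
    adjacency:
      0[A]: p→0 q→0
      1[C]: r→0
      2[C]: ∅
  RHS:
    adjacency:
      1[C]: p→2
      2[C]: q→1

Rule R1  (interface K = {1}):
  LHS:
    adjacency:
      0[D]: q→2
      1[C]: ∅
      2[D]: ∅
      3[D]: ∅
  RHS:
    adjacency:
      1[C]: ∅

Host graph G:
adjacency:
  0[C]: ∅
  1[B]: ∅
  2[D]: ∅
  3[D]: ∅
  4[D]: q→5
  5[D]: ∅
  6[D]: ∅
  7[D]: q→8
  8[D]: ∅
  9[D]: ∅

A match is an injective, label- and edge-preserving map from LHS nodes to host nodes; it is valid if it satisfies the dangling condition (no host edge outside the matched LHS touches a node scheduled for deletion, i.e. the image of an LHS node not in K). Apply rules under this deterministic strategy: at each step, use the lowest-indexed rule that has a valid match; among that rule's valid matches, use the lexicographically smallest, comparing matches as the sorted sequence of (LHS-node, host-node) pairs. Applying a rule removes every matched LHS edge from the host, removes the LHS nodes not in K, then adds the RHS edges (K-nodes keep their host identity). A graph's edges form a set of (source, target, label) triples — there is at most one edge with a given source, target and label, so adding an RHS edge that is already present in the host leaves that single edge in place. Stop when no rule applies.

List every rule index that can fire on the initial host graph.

R0: no valid match — LHS pattern not found
R1: 8 valid matches — {0↦4, 1↦0, 2↦5, 3↦2}, {0↦4, 1↦0, 2↦5, 3↦3}, {0↦4, 1↦0, 2↦5, 3↦6} (+5 more)

Answer: [R1]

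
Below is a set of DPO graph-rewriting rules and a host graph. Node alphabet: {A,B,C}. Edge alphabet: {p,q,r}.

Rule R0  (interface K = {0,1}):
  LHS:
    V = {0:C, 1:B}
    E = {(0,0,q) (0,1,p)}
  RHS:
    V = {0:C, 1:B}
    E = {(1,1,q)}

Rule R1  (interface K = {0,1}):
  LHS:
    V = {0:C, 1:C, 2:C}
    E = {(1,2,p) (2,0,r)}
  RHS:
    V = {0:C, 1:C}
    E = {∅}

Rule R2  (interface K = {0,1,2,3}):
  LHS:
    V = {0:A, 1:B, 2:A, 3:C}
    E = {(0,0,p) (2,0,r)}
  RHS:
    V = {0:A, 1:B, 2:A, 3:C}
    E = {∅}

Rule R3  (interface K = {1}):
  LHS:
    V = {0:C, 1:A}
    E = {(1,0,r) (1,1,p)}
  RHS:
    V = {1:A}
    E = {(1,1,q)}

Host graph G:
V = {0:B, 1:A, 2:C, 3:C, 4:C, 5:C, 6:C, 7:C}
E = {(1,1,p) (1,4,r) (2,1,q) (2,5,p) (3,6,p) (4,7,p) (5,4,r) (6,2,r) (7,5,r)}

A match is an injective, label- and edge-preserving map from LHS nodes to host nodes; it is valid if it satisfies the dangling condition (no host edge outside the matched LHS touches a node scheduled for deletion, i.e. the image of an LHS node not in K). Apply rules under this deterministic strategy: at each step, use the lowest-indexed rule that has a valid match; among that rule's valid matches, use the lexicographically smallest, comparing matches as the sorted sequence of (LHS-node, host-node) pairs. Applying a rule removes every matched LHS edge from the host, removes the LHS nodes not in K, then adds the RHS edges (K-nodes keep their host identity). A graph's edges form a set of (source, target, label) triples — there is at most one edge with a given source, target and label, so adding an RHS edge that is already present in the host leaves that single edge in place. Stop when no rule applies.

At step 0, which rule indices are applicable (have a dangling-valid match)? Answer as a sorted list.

R0: no valid match — LHS pattern not found
R1: 2 valid matches — {0↦2, 1↦3, 2↦6}, {0↦5, 1↦4, 2↦7}
R2: no valid match — LHS pattern not found
R3: no valid match — 1 raw match, all fail dangling condition

Answer: [R1]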